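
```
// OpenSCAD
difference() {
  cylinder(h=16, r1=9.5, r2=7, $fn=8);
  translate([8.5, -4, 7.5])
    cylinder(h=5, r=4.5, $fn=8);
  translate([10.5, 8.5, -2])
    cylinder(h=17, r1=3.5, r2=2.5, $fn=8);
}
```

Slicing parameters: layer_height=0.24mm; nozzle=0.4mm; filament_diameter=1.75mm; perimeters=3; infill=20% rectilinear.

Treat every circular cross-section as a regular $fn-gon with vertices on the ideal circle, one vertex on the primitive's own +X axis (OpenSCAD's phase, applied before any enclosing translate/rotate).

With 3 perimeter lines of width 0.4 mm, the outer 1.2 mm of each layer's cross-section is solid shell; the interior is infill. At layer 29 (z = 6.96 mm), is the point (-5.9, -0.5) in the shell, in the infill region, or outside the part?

infill

At z = 6.96 mm: the cone: at t=0.435 of its height the radius interpolates to r₁+(r₂−r₁)t = 8.412, giving a regular 8-gon of that circumradius; the cylinder at (8.5, -4) is not intersected at this z (z outside [7.5, 12.5]); the cone at (10.5, 8.5) (r1=3.5→r2=2.5) has section circumradius 2.973 here — a regular 8-gon; Taking the first minus the rest: starting from the cone, the cone at (10.5, 8.5) misses the remaining region (no effect) — 1 connected region. Overall, the cross-section is a single solid region. The nearest boundary edge runs (-5.95, -5.95)→(-8.41, 0.00); distance from the point to it = 2.13 mm. The point is inside the cross-section and 2.13 mm from the nearest boundary — more than the 1.2 mm shell width (3 × 0.4), so it's in the infill interior.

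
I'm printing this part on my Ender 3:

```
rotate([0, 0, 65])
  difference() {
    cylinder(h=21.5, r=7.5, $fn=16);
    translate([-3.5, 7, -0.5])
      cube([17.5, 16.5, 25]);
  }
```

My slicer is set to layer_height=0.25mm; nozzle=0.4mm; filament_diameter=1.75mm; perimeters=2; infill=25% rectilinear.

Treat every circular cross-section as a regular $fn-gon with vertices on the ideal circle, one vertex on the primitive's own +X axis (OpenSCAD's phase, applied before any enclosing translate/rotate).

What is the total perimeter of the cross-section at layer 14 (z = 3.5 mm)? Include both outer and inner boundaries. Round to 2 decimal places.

46.72 mm

At z = 3.5 mm: the r=7.5 cylinder gives a regular 16-gon of circumradius 7.5 (constant along its height) (perimeter = 2·16·7.500·sin(180°/16) = 46.82 mm); the cube at (-3.5, 7) is present — its section is the full 17.5×16.5 rectangle (perimeter 68.00 mm); Taking the first minus the rest: starting from the r=7.5 cylinder, the 17.5×16.5 cube at (-3.5, 7) partially overlaps it — only the 1.26 mm² overlap (of its 288.75 mm²) is removed, clipping the outline — boundary = 46.72 mm; (whole slice rotated 65° about Z — lengths, areas and connectivity unchanged). Overall, the cross-section is a single solid region. Total boundary length (outer) = 46.72 mm.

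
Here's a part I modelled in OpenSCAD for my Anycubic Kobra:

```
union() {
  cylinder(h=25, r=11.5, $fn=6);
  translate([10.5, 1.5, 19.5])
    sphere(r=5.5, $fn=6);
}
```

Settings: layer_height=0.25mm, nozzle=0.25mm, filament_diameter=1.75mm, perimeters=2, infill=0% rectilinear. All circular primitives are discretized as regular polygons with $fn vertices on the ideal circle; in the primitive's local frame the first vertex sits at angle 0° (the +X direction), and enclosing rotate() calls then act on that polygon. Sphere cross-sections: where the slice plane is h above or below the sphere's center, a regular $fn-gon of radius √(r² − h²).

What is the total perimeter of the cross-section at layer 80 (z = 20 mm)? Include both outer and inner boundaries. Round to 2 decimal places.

77.95 mm

At z = 20 mm: the r=11.5 cylinder gives a regular 6-gon of circumradius 11.5 (constant along its height) (perimeter = 2·6·11.500·sin(180°/6) = 69.00 mm); the r=5.5 sphere at (10.5, 1.5) contributes a regular 6-gon of circumradius √(5.5²−0.5²) = 5.477 (perimeter = 2·6·5.477·sin(180°/6) = 32.86 mm); Taking the union: the regions partially overlap (shared area 34.17 mm²), so the edge portions inside another operand are dropped and the merged outline is re-measured after clipping — boundary = 77.95 mm. Overall, the cross-section is a single solid region. Total boundary length (outer) = 77.95 mm.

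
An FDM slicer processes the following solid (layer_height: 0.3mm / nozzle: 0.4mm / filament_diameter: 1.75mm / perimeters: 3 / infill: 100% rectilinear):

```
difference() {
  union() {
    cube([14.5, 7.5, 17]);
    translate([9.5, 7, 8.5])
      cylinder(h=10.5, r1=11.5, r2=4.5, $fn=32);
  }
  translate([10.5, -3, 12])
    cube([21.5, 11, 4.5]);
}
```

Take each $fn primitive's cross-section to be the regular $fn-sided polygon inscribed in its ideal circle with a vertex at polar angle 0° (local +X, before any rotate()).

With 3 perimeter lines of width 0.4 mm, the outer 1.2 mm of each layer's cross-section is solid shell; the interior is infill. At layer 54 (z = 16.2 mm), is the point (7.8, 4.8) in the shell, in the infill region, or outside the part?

At z = 16.2 mm: the cube is present — its section is the full 14.5×7.5 rectangle; the cone at (9.5, 7): at t=0.733 of its height the radius interpolates to r₁+(r₂−r₁)t = 6.367, giving a regular 32-gon of that circumradius; Combining (union): the regions partially overlap (shared area 65.34 mm²), so overlapping operands fuse into one piece — 1 connected region; the cube at (10.5, -3) is present — its section is the full 21.5×11 rectangle; Subtracting the remaining from the first: starting from that combined region, the 21.5×11 cube at (10.5, -3) partially overlaps it — only the 36.91 mm² overlap (of its 236.50 mm²) is removed, clipping the outline — 1 connected region. Overall, the cross-section is a single solid region. The nearest boundary edge runs (10.50, 8.00)→(10.50, 0.00); distance from the point to it = 2.70 mm. The point is inside the cross-section and 2.70 mm from the nearest boundary — more than the 1.2 mm shell width (3 × 0.4), so it's in the infill interior.

infill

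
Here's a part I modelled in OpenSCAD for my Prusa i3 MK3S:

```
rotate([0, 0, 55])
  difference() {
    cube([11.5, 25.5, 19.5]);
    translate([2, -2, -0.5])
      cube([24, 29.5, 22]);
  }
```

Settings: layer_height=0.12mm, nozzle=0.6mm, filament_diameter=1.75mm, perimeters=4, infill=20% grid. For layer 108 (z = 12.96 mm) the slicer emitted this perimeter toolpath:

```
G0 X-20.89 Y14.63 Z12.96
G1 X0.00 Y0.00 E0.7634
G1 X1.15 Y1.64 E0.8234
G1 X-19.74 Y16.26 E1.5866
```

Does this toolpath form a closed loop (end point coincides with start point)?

Start point (G0): (-20.89, 14.63). End point (last G1): the path does not return to the start — open.

no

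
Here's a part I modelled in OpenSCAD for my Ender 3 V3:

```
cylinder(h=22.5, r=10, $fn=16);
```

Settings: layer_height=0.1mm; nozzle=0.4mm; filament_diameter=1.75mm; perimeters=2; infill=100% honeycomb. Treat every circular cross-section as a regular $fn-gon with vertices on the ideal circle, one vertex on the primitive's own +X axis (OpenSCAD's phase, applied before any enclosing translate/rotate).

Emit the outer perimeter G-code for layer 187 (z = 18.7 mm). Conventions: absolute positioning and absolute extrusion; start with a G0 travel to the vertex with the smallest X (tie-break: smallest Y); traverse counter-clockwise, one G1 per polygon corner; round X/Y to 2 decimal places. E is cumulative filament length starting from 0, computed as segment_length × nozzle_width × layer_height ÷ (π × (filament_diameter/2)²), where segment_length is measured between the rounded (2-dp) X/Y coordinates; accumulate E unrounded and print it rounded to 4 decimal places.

At z = 18.7 mm: the cylinder: section is a regular 16-gon, circumradius r=10. The outline is a single polygon with 16 vertices. Extrusion per mm of travel: 0.4 × 0.1 / (π × 0.875²) = 0.016630. Accumulating E over each segment gives final E = 1.0383.

G0 X-10.00 Y0.00 Z18.70
G1 X-9.24 Y-3.83 E0.0649
G1 X-7.07 Y-7.07 E0.1298
G1 X-3.83 Y-9.24 E0.1946
G1 X0.00 Y-10.00 E0.2596
G1 X3.83 Y-9.24 E0.3245
G1 X7.07 Y-7.07 E0.3894
G1 X9.24 Y-3.83 E0.4542
G1 X10.00 Y0.00 E0.5191
G1 X9.24 Y3.83 E0.5841
G1 X7.07 Y7.07 E0.6489
G1 X3.83 Y9.24 E0.7138
G1 X0.00 Y10.00 E0.7787
G1 X-3.83 Y9.24 E0.8436
G1 X-7.07 Y7.07 E0.9085
G1 X-9.24 Y3.83 E0.9733
G1 X-10.00 Y0.00 E1.0383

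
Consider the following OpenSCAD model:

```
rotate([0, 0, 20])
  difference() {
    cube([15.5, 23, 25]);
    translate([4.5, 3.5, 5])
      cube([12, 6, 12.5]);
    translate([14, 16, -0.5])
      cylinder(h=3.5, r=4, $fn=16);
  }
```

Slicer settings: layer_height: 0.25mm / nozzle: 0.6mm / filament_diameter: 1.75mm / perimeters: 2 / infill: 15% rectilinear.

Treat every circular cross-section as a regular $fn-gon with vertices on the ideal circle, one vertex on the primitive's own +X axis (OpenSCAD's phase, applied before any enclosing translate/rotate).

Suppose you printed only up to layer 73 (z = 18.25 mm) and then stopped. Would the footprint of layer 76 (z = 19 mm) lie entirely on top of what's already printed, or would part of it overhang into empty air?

Compare the two slices. At z = 18.25: the 15.5×23 cube contributes its full rectangle (area 356.50 mm²); the cube at (4.5, 3.5) is absent (z outside [5, 17.5]); the cylinder at (14, 16) does not reach this height (z outside [-0.5, 3]); Subtracting the remaining from the first: none of the subtracted shapes is present at this height, so the 15.5×23 cube is unchanged — area = 356.50 mm²; (rotated 20° about Z; rotation is an isometry so areas/perimeters/island counts are preserved). At z = 19: the cube (footprint 15.5×23) is included at this height (area 356.50 mm²); the cube at (4.5, 3.5) is not intersected at this z (z outside [5, 17.5]); the cylinder at (14, 16) does not reach this height (z outside [-0.5, 3]); Subtracting the remaining from the first: none of the subtracted shapes is present at this height, so the 15.5×23 cube is unchanged — area = 356.50 mm²; (whole slice rotated 20° about Z — lengths, areas and connectivity unchanged). Checking containment: the cross-section at z = 19 is a subset of the cross-section at z = 18.25.

entirely on top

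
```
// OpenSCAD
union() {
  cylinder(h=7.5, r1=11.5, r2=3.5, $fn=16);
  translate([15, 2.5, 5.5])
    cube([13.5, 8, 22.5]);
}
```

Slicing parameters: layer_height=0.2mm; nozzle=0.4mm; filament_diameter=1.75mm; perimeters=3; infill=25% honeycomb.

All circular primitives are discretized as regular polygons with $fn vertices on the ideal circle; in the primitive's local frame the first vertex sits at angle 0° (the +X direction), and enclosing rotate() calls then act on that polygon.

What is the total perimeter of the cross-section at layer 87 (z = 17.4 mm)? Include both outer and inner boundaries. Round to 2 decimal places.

43.00 mm

At z = 17.4 mm: the cone is absent (z outside [0, 7.5]); the cube at (15, 2.5) is present — its section is the full 13.5×8 rectangle (perimeter 43.00 mm); Combining (union): only the 13.5×8 cube at (15, 2.5) is present, so the union is just that shape — boundary = 43.00 mm. Overall, the cross-section is a single solid region. Total boundary length (outer) = 43.00 mm.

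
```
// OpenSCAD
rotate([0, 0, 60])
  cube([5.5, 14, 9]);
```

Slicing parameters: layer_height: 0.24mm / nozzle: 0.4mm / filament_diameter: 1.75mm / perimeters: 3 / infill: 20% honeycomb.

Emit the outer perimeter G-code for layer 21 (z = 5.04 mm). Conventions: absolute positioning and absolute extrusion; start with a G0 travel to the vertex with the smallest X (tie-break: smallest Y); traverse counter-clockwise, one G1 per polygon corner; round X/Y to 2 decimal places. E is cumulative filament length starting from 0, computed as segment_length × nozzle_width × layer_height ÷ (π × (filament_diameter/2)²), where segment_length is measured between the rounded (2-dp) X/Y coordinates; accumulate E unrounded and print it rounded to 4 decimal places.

At z = 5.04 mm: the cube (footprint 5.5×14) is included at this height; (rotated 60° about Z; rotation is an isometry so areas/perimeters/island counts are preserved). The outline is a single polygon with 4 vertices. Extrusion per mm of travel: 0.4 × 0.24 / (π × 0.875²) = 0.039912. Accumulating E over each segment gives final E = 1.5561.

G0 X-12.12 Y7.00 Z5.04
G1 X0.00 Y0.00 E0.5586
G1 X2.75 Y4.76 E0.7780
G1 X-9.37 Y11.76 E1.3366
G1 X-12.12 Y7.00 E1.5561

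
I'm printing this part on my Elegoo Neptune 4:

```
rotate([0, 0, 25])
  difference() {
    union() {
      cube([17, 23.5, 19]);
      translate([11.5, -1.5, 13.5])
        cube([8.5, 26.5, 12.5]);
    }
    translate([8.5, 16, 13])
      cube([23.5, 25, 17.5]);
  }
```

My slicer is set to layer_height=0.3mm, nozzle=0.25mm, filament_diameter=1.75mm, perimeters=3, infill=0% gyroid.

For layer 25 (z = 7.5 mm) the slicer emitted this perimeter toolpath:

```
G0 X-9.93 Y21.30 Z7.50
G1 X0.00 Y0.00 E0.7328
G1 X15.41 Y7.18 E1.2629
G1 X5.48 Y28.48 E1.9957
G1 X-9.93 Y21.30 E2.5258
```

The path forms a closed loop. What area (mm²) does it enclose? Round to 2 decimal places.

Apply the shoelace formula to the sequence of (X, Y) vertices; enclosed area = 399.53 mm².

399.53 mm²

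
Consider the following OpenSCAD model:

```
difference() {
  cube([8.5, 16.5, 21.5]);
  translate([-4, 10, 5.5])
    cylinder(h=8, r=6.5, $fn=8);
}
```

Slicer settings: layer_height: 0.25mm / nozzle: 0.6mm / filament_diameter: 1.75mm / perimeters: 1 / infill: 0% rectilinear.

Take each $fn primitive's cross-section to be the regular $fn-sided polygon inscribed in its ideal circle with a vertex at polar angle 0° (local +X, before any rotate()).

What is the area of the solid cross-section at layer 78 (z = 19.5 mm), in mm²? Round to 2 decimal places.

140.25 mm²

At z = 19.5 mm: the 8.5×16.5 cube contributes its full rectangle (area 140.25 mm²); the cylinder at (-4, 10) is absent (z outside [5.5, 13.5]); Taking the first minus the rest: none of the subtracted shapes is present at this height, so the 8.5×16.5 cube is unchanged — area = 140.25 mm². Overall, the cross-section is a single solid region. Net area = 140.25 mm².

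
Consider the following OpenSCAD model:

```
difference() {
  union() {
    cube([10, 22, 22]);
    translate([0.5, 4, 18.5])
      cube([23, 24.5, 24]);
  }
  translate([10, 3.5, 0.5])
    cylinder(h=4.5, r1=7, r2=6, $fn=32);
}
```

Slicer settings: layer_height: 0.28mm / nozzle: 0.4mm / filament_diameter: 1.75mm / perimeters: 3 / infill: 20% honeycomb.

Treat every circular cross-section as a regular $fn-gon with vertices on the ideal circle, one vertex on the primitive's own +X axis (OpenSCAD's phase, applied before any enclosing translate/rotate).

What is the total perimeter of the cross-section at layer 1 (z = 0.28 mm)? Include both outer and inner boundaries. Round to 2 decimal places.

64.00 mm

At z = 0.28 mm: the 10×22 cube contributes its full rectangle (perimeter 64.00 mm); the cube at (0.5, 4) is not intersected at this z (z outside [18.5, 42.5]); Taking the union: only the 10×22 cube is present, so the union is just that shape — boundary = 64.00 mm; the cone at (10, 3.5) is not intersected at this z (z outside [0.5, 5]); Subtracting the remaining from the first: none of the subtracted shapes is present at this height, so the result so far is unchanged — boundary = 64.00 mm. Overall, the cross-section is a single solid region. Total boundary length (outer) = 64.00 mm.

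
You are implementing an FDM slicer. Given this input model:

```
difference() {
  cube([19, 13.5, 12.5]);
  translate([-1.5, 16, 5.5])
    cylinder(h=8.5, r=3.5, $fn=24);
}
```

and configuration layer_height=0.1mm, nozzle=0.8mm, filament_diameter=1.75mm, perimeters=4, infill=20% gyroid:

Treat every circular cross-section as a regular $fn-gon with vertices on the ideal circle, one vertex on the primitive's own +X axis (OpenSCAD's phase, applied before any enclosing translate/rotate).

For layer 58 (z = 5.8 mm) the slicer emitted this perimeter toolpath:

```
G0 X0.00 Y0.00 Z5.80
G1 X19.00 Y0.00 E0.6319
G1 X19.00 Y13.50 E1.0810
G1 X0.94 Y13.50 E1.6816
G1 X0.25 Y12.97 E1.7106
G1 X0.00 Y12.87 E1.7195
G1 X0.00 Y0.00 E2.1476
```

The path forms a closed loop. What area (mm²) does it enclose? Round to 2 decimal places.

Apply the shoelace formula to the sequence of (X, Y) vertices; enclosed area = 256.17 mm².

256.17 mm²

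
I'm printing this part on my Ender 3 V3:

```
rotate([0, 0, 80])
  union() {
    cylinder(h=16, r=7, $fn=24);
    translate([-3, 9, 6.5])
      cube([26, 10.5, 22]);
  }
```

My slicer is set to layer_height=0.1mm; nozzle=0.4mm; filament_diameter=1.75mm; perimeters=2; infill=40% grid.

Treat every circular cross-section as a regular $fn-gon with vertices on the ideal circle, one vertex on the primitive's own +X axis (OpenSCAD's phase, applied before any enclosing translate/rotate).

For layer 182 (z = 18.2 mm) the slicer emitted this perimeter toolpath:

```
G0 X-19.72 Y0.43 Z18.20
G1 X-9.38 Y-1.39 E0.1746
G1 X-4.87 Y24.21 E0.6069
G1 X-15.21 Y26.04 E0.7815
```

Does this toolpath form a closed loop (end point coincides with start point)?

no

Start point (G0): (-19.72, 0.43). End point (last G1): the path does not return to the start — open.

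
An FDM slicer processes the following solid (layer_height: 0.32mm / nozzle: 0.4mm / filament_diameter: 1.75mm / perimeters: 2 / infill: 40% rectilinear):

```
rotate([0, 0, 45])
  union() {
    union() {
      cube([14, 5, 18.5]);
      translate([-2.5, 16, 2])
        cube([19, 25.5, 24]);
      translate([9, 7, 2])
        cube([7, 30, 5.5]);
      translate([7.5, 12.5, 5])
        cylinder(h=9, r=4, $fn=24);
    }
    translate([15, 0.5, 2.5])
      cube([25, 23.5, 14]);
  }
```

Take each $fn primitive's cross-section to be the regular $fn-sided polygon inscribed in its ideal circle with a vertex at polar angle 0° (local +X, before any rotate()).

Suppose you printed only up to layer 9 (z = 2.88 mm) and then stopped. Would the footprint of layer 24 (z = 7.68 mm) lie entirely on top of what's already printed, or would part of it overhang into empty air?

part overhangs

Compare the two slices. At z = 2.88: the cube is present — its section is the full 14×5 rectangle (area 70.00 mm²); the cube at (-2.5, 16) (footprint 19×25.5) is included at this height (area 484.50 mm²); the cube at (9, 7) (footprint 7×30) is included at this height (area 210.00 mm²); the cylinder at (7.5, 12.5) does not reach this height (z outside [5, 14]); Merging all regions: the regions partially overlap — summed areas 764.50 mm² minus the doubly-counted overlap 147.00 mm² gives 617.50 mm² — area = 617.50 mm²; the cube at (15, 0.5) is present — its section is the full 25×23.5 rectangle (area 587.50 mm²); Merging all regions: the regions partially overlap — summed areas 1205.00 mm² minus the doubly-counted overlap 21.00 mm² gives 1184.00 mm² — area = 1184.00 mm²; (whole slice rotated 45° about Z — lengths, areas and connectivity unchanged). At z = 7.68: the cube is present — its section is the full 14×5 rectangle (area 70.00 mm²); the cube at (-2.5, 16) is present — its section is the full 19×25.5 rectangle (area 484.50 mm²); the cube at (9, 7) is absent (z outside [2, 7.5]); the r=4 cylinder at (7.5, 12.5) contributes a regular 24-gon of circumradius 4 (area = (24/2)·4.000²·sin(360°/24) = 49.69 mm²); Merging all regions: the regions partially overlap — summed areas 604.19 mm² minus the doubly-counted overlap 1.21 mm² gives 602.98 mm² — area = 602.98 mm²; the cube at (15, 0.5) is present — its section is the full 25×23.5 rectangle (area 587.50 mm²); Merging all regions: the regions partially overlap — summed areas 1190.48 mm² minus the doubly-counted overlap 12.00 mm² gives 1178.48 mm² — area = 1178.48 mm²; (whole slice rotated 45° about Z — lengths, areas and connectivity unchanged). Checking containment: at z = 7.68 the cross-section extends beyond the z = 2.88 cross-section by about 35.31 mm².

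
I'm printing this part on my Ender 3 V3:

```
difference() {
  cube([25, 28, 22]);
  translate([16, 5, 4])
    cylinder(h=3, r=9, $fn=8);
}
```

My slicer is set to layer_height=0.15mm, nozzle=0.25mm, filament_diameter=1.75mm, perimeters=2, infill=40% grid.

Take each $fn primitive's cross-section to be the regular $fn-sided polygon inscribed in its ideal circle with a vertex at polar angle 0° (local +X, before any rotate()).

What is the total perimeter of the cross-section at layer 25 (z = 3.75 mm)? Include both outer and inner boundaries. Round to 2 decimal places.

At z = 3.75 mm: the 25×28 cube contributes its full rectangle (perimeter 106.00 mm); the cylinder at (16, 5) does not reach this height (z outside [4, 7]); Taking the first minus the rest: none of the subtracted shapes is present at this height, so the 25×28 cube is unchanged — boundary = 106.00 mm. Overall, the cross-section is a single solid region. Total boundary length (outer) = 106.00 mm.

106.00 mm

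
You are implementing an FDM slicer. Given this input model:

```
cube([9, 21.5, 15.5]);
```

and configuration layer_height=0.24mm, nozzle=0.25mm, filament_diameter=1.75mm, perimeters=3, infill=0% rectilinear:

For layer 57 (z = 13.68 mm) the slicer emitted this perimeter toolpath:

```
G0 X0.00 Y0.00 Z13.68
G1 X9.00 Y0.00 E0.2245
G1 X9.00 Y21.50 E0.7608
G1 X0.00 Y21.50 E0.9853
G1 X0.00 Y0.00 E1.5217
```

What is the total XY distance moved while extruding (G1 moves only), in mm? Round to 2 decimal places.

61.00 mm

Sum the Euclidean lengths of each G1 segment: total = 61.00 mm.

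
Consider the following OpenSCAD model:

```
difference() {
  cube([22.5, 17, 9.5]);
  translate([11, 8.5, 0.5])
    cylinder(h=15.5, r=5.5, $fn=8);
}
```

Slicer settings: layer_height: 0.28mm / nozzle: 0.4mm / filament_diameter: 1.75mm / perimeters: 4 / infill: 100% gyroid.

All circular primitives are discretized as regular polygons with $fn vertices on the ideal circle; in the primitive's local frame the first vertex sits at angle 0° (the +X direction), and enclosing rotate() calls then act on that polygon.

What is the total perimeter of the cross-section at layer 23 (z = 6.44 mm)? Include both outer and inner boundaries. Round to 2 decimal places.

At z = 6.44 mm: the cube is present — its section is the full 22.5×17 rectangle (perimeter 79.00 mm); the r=5.5 cylinder at (11, 8.5) contributes a regular 8-gon of circumradius 5.5 (perimeter = 2·8·5.500·sin(180°/8) = 33.68 mm); After the difference (first − rest): starting from the 22.5×17 cube, the r=5.5 cylinder at (11, 8.5) lies wholly inside it (removes its full 85.56 mm² and its 33.68 mm outline becomes a hole wall) — boundary (outer + 1 inner loop) = 112.68 mm. Overall, the cross-section is one region with 1 hole. Total boundary length (outer + inner) = 112.68 mm.

112.68 mm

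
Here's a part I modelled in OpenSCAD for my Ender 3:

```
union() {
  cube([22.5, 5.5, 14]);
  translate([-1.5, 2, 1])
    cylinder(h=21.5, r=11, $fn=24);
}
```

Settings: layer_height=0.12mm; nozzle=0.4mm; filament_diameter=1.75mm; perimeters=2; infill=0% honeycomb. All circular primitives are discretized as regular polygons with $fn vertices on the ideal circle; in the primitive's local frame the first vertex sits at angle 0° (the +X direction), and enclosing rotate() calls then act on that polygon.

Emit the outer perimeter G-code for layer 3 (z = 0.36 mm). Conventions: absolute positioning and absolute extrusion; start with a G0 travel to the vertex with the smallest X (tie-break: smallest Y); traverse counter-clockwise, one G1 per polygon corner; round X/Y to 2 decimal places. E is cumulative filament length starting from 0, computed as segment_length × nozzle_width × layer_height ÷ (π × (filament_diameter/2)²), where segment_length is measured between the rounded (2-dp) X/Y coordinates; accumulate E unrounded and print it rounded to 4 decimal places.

G0 X0.00 Y0.00 Z0.36
G1 X22.50 Y0.00 E0.4490
G1 X22.50 Y5.50 E0.5588
G1 X0.00 Y5.50 E1.0078
G1 X0.00 Y0.00 E1.1175

At z = 0.36 mm: the 22.5×5.5 cube contributes its full rectangle; the cylinder at (-1.5, 2) is not intersected at this z (z outside [1, 22.5]); Combining (union): only the 22.5×5.5 cube is present, so the union is just that shape — 1 connected region. The outline is a single polygon with 4 vertices. Extrusion per mm of travel: 0.4 × 0.12 / (π × 0.875²) = 0.019956. Accumulating E over each segment gives final E = 1.1175.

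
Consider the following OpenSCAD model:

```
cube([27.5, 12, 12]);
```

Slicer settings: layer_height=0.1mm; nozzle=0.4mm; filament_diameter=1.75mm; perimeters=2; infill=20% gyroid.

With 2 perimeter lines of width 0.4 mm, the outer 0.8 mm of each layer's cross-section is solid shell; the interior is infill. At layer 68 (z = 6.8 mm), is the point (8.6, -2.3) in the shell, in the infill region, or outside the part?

At z = 6.8 mm: the 27.5×12 cube contributes its full rectangle. Overall, the cross-section is a single solid region. The nearest boundary edge runs (0.00, 0.00)→(27.50, 0.00); distance from the point to it = 2.30 mm. The point is not inside any of the regions above, so it lies outside the cross-section (2.30 mm from the nearest boundary).

outside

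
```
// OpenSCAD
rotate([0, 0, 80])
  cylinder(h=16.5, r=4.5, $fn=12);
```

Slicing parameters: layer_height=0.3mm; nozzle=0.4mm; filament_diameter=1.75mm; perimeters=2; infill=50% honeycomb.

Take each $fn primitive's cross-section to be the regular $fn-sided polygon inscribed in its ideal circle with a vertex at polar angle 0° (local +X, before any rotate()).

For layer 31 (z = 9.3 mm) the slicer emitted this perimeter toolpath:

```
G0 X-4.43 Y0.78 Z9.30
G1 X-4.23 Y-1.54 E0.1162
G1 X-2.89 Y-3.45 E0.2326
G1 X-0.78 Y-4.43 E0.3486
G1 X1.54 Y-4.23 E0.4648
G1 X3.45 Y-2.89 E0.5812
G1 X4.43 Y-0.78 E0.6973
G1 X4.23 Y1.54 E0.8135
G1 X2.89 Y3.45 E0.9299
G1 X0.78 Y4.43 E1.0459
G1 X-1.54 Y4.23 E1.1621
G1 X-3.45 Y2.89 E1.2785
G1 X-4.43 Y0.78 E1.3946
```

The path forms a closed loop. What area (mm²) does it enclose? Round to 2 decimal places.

60.75 mm²

Apply the shoelace formula to the sequence of (X, Y) vertices; enclosed area = 60.75 mm².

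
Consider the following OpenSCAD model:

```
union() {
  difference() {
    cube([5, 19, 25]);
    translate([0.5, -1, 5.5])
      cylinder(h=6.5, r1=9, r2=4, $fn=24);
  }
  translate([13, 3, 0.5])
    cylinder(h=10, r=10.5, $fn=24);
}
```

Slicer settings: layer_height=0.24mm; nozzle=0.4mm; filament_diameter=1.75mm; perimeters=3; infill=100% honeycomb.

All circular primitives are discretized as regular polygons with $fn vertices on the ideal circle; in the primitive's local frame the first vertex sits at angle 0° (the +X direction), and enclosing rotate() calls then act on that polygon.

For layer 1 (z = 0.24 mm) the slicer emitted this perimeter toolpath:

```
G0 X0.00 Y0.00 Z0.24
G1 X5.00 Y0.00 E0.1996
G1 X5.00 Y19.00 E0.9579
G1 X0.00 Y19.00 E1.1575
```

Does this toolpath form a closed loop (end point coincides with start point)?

Start point (G0): (0.00, 0.00). End point (last G1): the path does not return to the start — open.

no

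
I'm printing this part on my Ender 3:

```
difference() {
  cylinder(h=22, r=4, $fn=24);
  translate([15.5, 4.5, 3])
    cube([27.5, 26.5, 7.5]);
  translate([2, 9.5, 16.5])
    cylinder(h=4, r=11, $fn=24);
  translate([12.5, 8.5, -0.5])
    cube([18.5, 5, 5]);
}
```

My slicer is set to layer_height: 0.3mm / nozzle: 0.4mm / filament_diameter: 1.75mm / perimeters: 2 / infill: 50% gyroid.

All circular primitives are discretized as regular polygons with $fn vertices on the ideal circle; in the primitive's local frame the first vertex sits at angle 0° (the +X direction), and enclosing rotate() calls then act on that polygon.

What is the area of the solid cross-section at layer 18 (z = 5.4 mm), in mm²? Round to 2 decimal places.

At z = 5.4 mm: the r=4 cylinder contributes a regular 24-gon of circumradius 4 (area = (24/2)·4.000²·sin(360°/24) = 49.69 mm²); the cube at (15.5, 4.5) (footprint 27.5×26.5) is included at this height (area 728.75 mm²); the cylinder at (2, 9.5) does not reach this height (z outside [16.5, 20.5]); the cube at (12.5, 8.5) does not reach this height (z outside [-0.5, 4.5]); Subtracting the remaining from the first: starting from the r=4 cylinder (49.69 mm²), the 27.5×26.5 cube at (15.5, 4.5) misses the remaining region (no effect) — area = 49.69 mm². Overall, the cross-section is a single solid region. Net area = 49.69 mm².

49.69 mm²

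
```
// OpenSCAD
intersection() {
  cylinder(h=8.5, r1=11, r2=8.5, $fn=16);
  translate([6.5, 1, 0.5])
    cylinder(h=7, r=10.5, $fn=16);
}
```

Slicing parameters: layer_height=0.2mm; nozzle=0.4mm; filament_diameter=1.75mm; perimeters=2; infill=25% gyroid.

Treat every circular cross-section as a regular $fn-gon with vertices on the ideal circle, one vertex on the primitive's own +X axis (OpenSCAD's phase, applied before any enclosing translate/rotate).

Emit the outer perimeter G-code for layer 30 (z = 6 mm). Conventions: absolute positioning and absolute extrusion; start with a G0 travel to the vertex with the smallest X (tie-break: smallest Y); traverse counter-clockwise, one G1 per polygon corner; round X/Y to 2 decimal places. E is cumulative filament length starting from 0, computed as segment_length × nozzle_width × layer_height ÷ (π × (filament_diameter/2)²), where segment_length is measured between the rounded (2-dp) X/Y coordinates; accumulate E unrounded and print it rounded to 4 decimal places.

G0 X-4.00 Y1.00 Z6.00
G1 X-3.20 Y-3.02 E0.1363
G1 X-0.92 Y-6.42 E0.2725
G1 X2.48 Y-8.70 E0.4086
G1 X2.58 Y-8.72 E0.4120
G1 X3.53 Y-8.53 E0.4443
G1 X6.53 Y-6.53 E0.5642
G1 X8.53 Y-3.53 E0.6841
G1 X9.24 Y0.00 E0.8039
G1 X8.53 Y3.53 E0.9236
G1 X6.53 Y6.53 E1.0435
G1 X3.53 Y8.53 E1.1635
G1 X0.22 Y9.19 E1.2757
G1 X-0.92 Y8.42 E1.3215
G1 X-3.20 Y5.02 E1.4576
G1 X-4.00 Y1.00 E1.5940

At z = 6 mm: the cone (r1=11→r2=8.5) has section circumradius 9.235 here — a regular 16-gon; the r=10.5 cylinder at (6.5, 1) contributes a regular 16-gon of circumradius 10.5; Taking the intersection: the r=10.5 cylinder at (6.5, 1) partially overlaps the cone; clipping to the common part keeps 171.32 mm² — 1 connected region. The outline is a single polygon with 15 vertices. Extrusion per mm of travel: 0.4 × 0.2 / (π × 0.875²) = 0.033260. Accumulating E over each segment gives final E = 1.5940.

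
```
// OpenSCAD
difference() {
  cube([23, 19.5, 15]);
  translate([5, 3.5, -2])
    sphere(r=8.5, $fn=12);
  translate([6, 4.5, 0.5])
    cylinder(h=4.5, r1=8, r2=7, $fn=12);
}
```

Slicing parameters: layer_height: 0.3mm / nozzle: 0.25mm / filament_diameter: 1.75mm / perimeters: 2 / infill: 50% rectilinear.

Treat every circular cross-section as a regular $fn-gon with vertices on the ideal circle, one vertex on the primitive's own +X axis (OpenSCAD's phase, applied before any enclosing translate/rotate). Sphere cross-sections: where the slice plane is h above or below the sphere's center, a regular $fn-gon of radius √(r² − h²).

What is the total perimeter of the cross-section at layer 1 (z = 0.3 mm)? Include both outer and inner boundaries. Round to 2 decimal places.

84.93 mm

At z = 0.3 mm: the cube (footprint 23×19.5) is included at this height (perimeter 85.00 mm); the r=8.5 sphere at (5, 3.5) contributes a regular 12-gon of circumradius √(8.5²−2.3²) = 8.183 (perimeter = 2·12·8.183·sin(180°/12) = 50.83 mm); the cone at (6, 4.5) is not intersected at this z (z outside [0.5, 5]); Subtracting the remaining from the first: starting from the 23×19.5 cube, the r=8.5 sphere at (5, 3.5) partially overlaps it — only the 131.98 mm² overlap (of its 200.88 mm²) is removed, clipping the outline — boundary = 84.93 mm. Overall, the cross-section is a single solid region. Total boundary length (outer) = 84.93 mm.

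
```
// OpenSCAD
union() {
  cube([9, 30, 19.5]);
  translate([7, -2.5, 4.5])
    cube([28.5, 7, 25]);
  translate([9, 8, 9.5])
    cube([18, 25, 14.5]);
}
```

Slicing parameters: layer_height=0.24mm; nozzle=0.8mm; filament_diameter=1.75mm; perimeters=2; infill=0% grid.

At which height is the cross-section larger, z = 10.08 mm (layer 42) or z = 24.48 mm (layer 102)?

layer 42 (z = 10.08 mm)

Layer 42 (z = 10.08): the cube is present — its section is the full 9×30 rectangle (area 270.00 mm²); the cube at (7, -2.5) (footprint 28.5×7) is included at this height (area 199.50 mm²); the 18×25 cube at (9, 8) contributes its full rectangle (area 450.00 mm²); Combining (union): the regions partially overlap — summed areas 919.50 mm² minus the doubly-counted overlap 9.00 mm² gives 910.50 mm² — area = 910.50 mm². So its area = 910.50 mm². Layer 102 (z = 24.48): the cube is absent (z outside [0, 19.5]); the cube at (7, -2.5) (footprint 28.5×7) is included at this height (area 199.50 mm²); the cube at (9, 8) is absent (z outside [9.5, 24]); Merging all regions: only the 28.5×7 cube at (7, -2.5) is present, so the union is just that shape — area = 199.50 mm². So its area = 199.50 mm². Layer 42 is larger (910.50 vs 199.50 mm²).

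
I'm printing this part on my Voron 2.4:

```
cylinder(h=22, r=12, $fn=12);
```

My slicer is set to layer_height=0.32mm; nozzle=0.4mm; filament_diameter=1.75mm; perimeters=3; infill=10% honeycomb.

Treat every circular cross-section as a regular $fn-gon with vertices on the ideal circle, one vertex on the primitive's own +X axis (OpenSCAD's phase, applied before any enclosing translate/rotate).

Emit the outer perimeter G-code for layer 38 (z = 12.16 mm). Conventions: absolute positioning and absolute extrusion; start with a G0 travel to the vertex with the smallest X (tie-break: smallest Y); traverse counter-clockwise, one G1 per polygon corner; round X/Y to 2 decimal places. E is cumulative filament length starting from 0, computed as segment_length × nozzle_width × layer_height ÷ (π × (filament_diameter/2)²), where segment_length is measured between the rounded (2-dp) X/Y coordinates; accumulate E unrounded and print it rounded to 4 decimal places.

At z = 12.16 mm: the r=12 cylinder gives a regular 12-gon of circumradius 12 (constant along its height). The outline is a single polygon with 12 vertices. Extrusion per mm of travel: 0.4 × 0.32 / (π × 0.875²) = 0.053216. Accumulating E over each segment gives final E = 3.9663.

G0 X-12.00 Y0.00 Z12.16
G1 X-10.39 Y-6.00 E0.3306
G1 X-6.00 Y-10.39 E0.6610
G1 X0.00 Y-12.00 E0.9916
G1 X6.00 Y-10.39 E1.3222
G1 X10.39 Y-6.00 E1.6526
G1 X12.00 Y0.00 E1.9831
G1 X10.39 Y6.00 E2.3137
G1 X6.00 Y10.39 E2.6441
G1 X0.00 Y12.00 E2.9747
G1 X-6.00 Y10.39 E3.3053
G1 X-10.39 Y6.00 E3.6357
G1 X-12.00 Y0.00 E3.9663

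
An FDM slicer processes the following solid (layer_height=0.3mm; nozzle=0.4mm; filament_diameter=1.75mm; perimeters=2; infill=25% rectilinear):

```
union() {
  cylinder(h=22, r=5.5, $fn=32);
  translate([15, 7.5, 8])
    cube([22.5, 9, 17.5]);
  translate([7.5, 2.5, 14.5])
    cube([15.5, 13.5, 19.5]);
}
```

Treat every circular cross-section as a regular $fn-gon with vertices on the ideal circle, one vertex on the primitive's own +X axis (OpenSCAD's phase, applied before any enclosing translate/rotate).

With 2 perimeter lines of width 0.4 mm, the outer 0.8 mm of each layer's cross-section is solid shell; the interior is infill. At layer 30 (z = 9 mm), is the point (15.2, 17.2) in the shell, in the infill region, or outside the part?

outside

At z = 9 mm: the r=5.5 cylinder gives a regular 32-gon of circumradius 5.5 (constant along its height); the cube at (15, 7.5) (footprint 22.5×9) is included at this height; the cube at (7.5, 2.5) is absent (z outside [14.5, 34]); Merging all regions: the 2 present regions are separate (no shared area or edge), so areas and boundary lengths simply add and each stays a separate island — 2 connected regions. Overall, the cross-section has 2 separate islands. The nearest boundary edge runs (15.00, 16.50)→(37.50, 16.50); distance from the point to it = 0.70 mm. The point is not inside any of the regions above, so it lies outside the cross-section (0.70 mm from the nearest boundary).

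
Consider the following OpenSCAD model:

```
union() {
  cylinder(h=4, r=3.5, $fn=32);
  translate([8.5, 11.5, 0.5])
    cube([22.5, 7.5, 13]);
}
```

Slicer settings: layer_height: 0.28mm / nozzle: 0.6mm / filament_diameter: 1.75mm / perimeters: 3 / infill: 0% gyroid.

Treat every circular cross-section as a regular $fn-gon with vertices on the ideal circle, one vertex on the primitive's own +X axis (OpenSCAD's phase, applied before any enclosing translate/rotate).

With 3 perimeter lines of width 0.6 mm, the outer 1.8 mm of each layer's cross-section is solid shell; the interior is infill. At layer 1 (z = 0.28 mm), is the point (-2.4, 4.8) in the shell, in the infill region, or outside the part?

At z = 0.28 mm: the cylinder: section is a regular 32-gon, circumradius r=3.5; the cube at (8.5, 11.5) does not reach this height (z outside [0.5, 13.5]); Combining (union): only the r=3.5 cylinder is present, so the union is just that shape — 1 connected region. Overall, the cross-section is a single solid region. The nearest boundary edge runs (-1.34, 3.23)→(-1.94, 2.91); distance from the point to it = 1.88 mm. The point is not inside any of the regions above, so it lies outside the cross-section (1.88 mm from the nearest boundary).

outside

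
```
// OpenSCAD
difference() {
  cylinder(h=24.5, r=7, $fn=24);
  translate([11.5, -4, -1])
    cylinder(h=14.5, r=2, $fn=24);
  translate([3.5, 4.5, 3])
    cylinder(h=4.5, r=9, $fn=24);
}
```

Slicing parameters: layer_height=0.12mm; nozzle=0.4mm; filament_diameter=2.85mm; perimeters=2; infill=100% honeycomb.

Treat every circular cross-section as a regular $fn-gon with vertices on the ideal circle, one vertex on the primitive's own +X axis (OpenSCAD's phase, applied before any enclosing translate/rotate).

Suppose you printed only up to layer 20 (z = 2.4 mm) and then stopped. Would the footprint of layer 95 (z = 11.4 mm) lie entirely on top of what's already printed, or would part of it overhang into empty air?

entirely on top

Compare the two slices. At z = 2.4: the r=7 cylinder contributes a regular 24-gon of circumradius 7 (area = (24/2)·7.000²·sin(360°/24) = 152.19 mm²); the r=2 cylinder at (11.5, -4) gives a regular 24-gon of circumradius 2 (constant along its height) (area = (24/2)·2.000²·sin(360°/24) = 12.42 mm²); the cylinder at (3.5, 4.5) is not intersected at this z (z outside [3, 7.5]); Subtracting the remaining from the first: starting from the r=7 cylinder (152.19 mm²), the r=2 cylinder at (11.5, -4) misses the remaining region (no effect) — area = 152.19 mm². At z = 11.4: the cylinder: section is a regular 24-gon, circumradius r=7 (area = (24/2)·7.000²·sin(360°/24) = 152.19 mm²); the r=2 cylinder at (11.5, -4) contributes a regular 24-gon of circumradius 2 (area = (24/2)·2.000²·sin(360°/24) = 12.42 mm²); the cylinder at (3.5, 4.5) is not intersected at this z (z outside [3, 7.5]); After the difference (first − rest): starting from the r=7 cylinder (152.19 mm²), the r=2 cylinder at (11.5, -4) misses the remaining region (no effect) — area = 152.19 mm². Checking containment: the cross-section at z = 11.4 is a subset of the cross-section at z = 2.4.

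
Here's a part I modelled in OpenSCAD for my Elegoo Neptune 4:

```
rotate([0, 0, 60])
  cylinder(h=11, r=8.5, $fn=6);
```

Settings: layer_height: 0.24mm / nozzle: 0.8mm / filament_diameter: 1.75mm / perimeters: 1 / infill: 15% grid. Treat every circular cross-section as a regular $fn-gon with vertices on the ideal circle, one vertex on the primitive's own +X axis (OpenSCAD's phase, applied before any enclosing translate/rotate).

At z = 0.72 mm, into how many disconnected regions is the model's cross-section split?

At z = 0.72 mm: the r=8.5 cylinder gives a regular 6-gon of circumradius 8.5 (constant along its height); (whole slice rotated 60° about Z — lengths, areas and connectivity unchanged). The result has 1 disconnected region.

1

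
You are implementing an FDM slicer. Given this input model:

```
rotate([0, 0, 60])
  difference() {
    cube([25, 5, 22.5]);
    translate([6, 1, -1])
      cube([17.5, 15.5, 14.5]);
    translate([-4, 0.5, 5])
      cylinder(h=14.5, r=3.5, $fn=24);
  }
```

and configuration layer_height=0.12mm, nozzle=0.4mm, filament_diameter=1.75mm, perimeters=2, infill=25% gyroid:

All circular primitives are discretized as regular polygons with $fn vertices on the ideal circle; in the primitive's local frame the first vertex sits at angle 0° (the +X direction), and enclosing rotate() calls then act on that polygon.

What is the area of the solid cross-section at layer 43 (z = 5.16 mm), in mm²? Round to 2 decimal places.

At z = 5.16 mm: the cube (footprint 25×5) is included at this height (area 125.00 mm²); the cube at (6, 1) is present — its section is the full 17.5×15.5 rectangle (area 271.25 mm²); the cylinder at (-4, 0.5): section is a regular 24-gon, circumradius r=3.5 (area = (24/2)·3.500²·sin(360°/24) = 38.05 mm²); After the difference (first − rest): starting from the 25×5 cube (125.00 mm²), the 17.5×15.5 cube at (6, 1) partially overlaps it — only the 70.00 mm² overlap (of its 271.25 mm²) is removed, clipping the outline; the r=3.5 cylinder at (-4, 0.5) misses the remaining region (no effect) — area = 55.00 mm²; (rotated 60° about Z; rotation is an isometry so areas/perimeters/island counts are preserved). Overall, the cross-section is a single solid region. Net area = 55.00 mm².

55.00 mm²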